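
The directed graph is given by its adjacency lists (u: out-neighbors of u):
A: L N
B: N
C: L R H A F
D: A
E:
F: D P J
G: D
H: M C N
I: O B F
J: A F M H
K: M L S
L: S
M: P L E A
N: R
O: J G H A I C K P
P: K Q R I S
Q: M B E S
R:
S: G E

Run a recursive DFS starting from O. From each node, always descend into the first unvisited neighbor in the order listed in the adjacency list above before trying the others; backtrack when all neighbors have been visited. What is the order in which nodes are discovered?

Visit O
O → J
J → A
A → L
L → S
S → G
G → D
S → E
A → N
N → R
J → F
F → P
P → K
K → M
P → Q
Q → B
P → I
J → H
H → C

O J A L S G D E N R F P K M Q B I H C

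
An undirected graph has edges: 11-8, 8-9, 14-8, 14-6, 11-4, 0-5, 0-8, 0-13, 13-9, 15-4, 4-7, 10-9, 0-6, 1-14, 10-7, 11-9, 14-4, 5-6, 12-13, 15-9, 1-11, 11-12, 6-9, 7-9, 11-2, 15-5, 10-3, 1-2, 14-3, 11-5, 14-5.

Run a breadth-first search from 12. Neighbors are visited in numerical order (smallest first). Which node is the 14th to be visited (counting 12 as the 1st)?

Visit 12; enqueue 11, 13 → queue [11, 13]
Visit 11; enqueue 1, 2, 4, 5, 8, 9 → queue [13, 1, 2, 4, 5, 8, 9]
Visit 13; enqueue 0 → queue [1, 2, 4, 5, 8, 9, 0]
Visit 1; enqueue 14 → queue [2, 4, 5, 8, 9, 0, 14]
Visit 2 → queue [4, 5, 8, 9, 0, 14]
Visit 4; enqueue 7, 15 → queue [5, 8, 9, 0, 14, 7, 15]
Visit 5; enqueue 6 → queue [8, 9, 0, 14, 7, 15, 6]
Visit 8 → queue [9, 0, 14, 7, 15, 6]
Visit 9; enqueue 10 → queue [0, 14, 7, 15, 6, 10]
Visit 0 → queue [14, 7, 15, 6, 10]
Visit 14; enqueue 3 → queue [7, 15, 6, 10, 3]
Visit 7 → queue [15, 6, 10, 3]
Visit 15 → queue [6, 10, 3]
Visit 6 → queue [10, 3]
Visit 10 → queue [3]
Visit 3 → queue []

Visit order: 12, 11, 13, 1, 2, 4, 5, 8, 9, 0, 14, 7, 15, 6, 10, 3

6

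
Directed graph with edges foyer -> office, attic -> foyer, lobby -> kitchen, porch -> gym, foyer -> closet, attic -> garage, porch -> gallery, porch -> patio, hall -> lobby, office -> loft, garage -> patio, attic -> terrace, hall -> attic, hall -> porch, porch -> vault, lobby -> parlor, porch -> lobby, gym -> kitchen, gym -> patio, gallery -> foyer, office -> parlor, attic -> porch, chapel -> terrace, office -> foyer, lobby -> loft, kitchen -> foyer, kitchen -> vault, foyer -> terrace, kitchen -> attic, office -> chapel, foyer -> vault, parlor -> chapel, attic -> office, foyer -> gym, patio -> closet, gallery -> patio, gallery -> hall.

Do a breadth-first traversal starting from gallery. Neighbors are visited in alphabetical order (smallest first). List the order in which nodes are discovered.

Visit gallery; enqueue foyer, hall, patio → queue [foyer, hall, patio]
Visit foyer; enqueue closet, gym, office, terrace, vault → queue [hall, patio, closet, gym, office, terrace, vault]
Visit hall; enqueue attic, lobby, porch → queue [patio, closet, gym, office, terrace, vault, attic, lobby, porch]
Visit patio → queue [closet, gym, office, terrace, vault, attic, lobby, porch]
Visit closet → queue [gym, office, terrace, vault, attic, lobby, porch]
Visit gym; enqueue kitchen → queue [office, terrace, vault, attic, lobby, porch, kitchen]
Visit office; enqueue chapel, loft, parlor → queue [terrace, vault, attic, lobby, porch, kitchen, chapel, loft, parlor]
Visit terrace → queue [vault, attic, lobby, porch, kitchen, chapel, loft, parlor]
Visit vault → queue [attic, lobby, porch, kitchen, chapel, loft, parlor]
Visit attic; enqueue garage → queue [lobby, porch, kitchen, chapel, loft, parlor, garage]
Visit lobby → queue [porch, kitchen, chapel, loft, parlor, garage]
Visit porch → queue [kitchen, chapel, loft, parlor, garage]
Visit kitchen → queue [chapel, loft, parlor, garage]
Visit chapel → queue [loft, parlor, garage]
Visit loft → queue [parlor, garage]
Visit parlor → queue [garage]
Visit garage → queue []

gallery foyer hall patio closet gym office terrace vault attic lobby porch kitchen chapel loft parlor garage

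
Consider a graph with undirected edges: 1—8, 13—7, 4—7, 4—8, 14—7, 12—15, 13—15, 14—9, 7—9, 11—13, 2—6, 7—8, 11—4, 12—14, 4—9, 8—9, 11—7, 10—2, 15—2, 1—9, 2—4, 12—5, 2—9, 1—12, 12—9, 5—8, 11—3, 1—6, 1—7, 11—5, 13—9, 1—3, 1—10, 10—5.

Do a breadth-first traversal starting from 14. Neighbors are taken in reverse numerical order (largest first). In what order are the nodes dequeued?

14, 12, 9, 7, 15, 5, 1, 13, 8, 4, 2, 11, 10, 6, 3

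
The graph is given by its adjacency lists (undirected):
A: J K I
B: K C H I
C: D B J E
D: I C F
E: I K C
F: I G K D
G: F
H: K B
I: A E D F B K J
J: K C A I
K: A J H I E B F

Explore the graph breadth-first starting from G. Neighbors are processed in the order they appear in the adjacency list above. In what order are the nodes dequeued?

G -> F -> I -> K -> D -> A -> E -> B -> J -> H -> C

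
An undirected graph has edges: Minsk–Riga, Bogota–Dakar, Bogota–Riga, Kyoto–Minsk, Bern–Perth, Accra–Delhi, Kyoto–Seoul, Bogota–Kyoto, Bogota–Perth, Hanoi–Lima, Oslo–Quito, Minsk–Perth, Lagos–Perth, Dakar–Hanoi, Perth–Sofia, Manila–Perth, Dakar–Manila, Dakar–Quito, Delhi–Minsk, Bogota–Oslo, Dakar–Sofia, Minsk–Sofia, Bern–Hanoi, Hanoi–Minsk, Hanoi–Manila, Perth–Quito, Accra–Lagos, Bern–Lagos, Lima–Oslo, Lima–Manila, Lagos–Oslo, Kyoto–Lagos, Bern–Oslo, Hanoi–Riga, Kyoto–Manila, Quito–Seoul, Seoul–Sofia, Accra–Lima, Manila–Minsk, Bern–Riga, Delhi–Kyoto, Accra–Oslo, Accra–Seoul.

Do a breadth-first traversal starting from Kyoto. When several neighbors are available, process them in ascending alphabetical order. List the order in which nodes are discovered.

Kyoto → Bogota → Delhi → Lagos → Manila → Minsk → Seoul → Dakar → Oslo → Perth → Riga → Accra → Bern → Hanoi → Lima → Sofia → Quito

Visit Kyoto; enqueue Bogota, Delhi, Lagos, Manila, Minsk, Seoul → queue [Bogota, Delhi, Lagos, Manila, Minsk, Seoul]
Visit Bogota; enqueue Dakar, Oslo, Perth, Riga → queue [Delhi, Lagos, Manila, Minsk, Seoul, Dakar, Oslo, Perth, Riga]
Visit Delhi; enqueue Accra → queue [Lagos, Manila, Minsk, Seoul, Dakar, Oslo, Perth, Riga, Accra]
Visit Lagos; enqueue Bern → queue [Manila, Minsk, Seoul, Dakar, Oslo, Perth, Riga, Accra, Bern]
Visit Manila; enqueue Hanoi, Lima → queue [Minsk, Seoul, Dakar, Oslo, Perth, Riga, Accra, Bern, Hanoi, Lima]
Visit Minsk; enqueue Sofia → queue [Seoul, Dakar, Oslo, Perth, Riga, Accra, Bern, Hanoi, Lima, Sofia]
Visit Seoul; enqueue Quito → queue [Dakar, Oslo, Perth, Riga, Accra, Bern, Hanoi, Lima, Sofia, Quito]
Visit Dakar → queue [Oslo, Perth, Riga, Accra, Bern, Hanoi, Lima, Sofia, Quito]
Visit Oslo → queue [Perth, Riga, Accra, Bern, Hanoi, Lima, Sofia, Quito]
Visit Perth → queue [Riga, Accra, Bern, Hanoi, Lima, Sofia, Quito]
Visit Riga → queue [Accra, Bern, Hanoi, Lima, Sofia, Quito]
Visit Accra → queue [Bern, Hanoi, Lima, Sofia, Quito]
Visit Bern → queue [Hanoi, Lima, Sofia, Quito]
Visit Hanoi → queue [Lima, Sofia, Quito]
Visit Lima → queue [Sofia, Quito]
Visit Sofia → queue [Quito]
Visit Quito → queue []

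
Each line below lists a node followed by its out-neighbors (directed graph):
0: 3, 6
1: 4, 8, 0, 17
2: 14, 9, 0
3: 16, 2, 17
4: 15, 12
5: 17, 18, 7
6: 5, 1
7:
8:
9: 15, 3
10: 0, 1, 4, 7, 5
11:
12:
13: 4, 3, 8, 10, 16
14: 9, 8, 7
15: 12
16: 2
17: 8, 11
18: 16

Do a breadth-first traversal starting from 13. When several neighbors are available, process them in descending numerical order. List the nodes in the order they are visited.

Visit 13; enqueue 16, 10, 8, 4, 3 → queue [16, 10, 8, 4, 3]
Visit 16; enqueue 2 → queue [10, 8, 4, 3, 2]
Visit 10; enqueue 7, 5, 1, 0 → queue [8, 4, 3, 2, 7, 5, 1, 0]
Visit 8 → queue [4, 3, 2, 7, 5, 1, 0]
Visit 4; enqueue 15, 12 → queue [3, 2, 7, 5, 1, 0, 15, 12]
Visit 3; enqueue 17 → queue [2, 7, 5, 1, 0, 15, 12, 17]
Visit 2; enqueue 14, 9 → queue [7, 5, 1, 0, 15, 12, 17, 14, 9]
Visit 7 → queue [5, 1, 0, 15, 12, 17, 14, 9]
Visit 5; enqueue 18 → queue [1, 0, 15, 12, 17, 14, 9, 18]
Visit 1 → queue [0, 15, 12, 17, 14, 9, 18]
Visit 0; enqueue 6 → queue [15, 12, 17, 14, 9, 18, 6]
Visit 15 → queue [12, 17, 14, 9, 18, 6]
Visit 12 → queue [17, 14, 9, 18, 6]
Visit 17; enqueue 11 → queue [14, 9, 18, 6, 11]
Visit 14 → queue [9, 18, 6, 11]
Visit 9 → queue [18, 6, 11]
Visit 18 → queue [6, 11]
Visit 6 → queue [11]
Visit 11 → queue []

13 16 10 8 4 3 2 7 5 1 0 15 12 17 14 9 18 6 11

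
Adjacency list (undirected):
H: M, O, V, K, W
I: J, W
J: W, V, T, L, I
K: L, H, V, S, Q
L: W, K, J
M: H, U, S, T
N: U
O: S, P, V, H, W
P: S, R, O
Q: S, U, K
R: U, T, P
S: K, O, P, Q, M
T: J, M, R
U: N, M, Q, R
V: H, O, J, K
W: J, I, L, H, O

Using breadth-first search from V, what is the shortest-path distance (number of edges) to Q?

Level 0: V
Level 1: H, J, K, O
Level 2: I, L, M, P, Q, S, T, W
Level 3: R, U
Level 4: N
Q first appears at level 2.

2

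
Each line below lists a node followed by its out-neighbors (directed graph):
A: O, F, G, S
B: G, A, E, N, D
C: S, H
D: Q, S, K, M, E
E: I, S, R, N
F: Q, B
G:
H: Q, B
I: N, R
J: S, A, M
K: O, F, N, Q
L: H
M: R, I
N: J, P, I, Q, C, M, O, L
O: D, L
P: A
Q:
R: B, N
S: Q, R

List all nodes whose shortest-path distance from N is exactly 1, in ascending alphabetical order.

Level 0: N
Level 1: C, I, J, L, M, O, P, Q
Level 2: A, D, H, R, S
Level 3: B, E, F, G, K

C, I, J, L, M, O, P, Q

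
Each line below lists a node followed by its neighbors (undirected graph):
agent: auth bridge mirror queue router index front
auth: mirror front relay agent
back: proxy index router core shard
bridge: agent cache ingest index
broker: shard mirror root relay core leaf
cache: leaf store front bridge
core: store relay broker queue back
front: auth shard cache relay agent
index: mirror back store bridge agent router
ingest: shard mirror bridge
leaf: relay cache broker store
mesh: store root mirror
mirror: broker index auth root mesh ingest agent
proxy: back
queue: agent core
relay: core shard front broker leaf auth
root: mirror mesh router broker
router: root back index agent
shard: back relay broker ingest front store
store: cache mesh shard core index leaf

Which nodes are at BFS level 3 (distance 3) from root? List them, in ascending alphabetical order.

Level 0: root
Level 1: broker, mesh, mirror, router
Level 2: agent, auth, back, core, index, ingest, leaf, relay, shard, store
Level 3: bridge, cache, front, proxy, queue

bridge, cache, front, proxy, queue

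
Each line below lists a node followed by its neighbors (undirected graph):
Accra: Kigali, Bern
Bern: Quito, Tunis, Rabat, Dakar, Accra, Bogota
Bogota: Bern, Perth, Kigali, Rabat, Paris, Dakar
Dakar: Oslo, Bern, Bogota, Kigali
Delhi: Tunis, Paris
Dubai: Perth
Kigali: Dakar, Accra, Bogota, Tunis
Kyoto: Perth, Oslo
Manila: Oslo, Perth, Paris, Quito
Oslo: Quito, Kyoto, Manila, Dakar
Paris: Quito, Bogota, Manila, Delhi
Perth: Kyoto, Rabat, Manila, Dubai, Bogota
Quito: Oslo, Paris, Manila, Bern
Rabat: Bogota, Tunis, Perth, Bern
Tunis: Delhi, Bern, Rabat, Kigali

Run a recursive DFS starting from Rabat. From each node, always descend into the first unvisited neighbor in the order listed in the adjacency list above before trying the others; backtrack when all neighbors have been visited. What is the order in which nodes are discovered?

Rabat Bogota Bern Quito Oslo Kyoto Perth Manila Paris Delhi Tunis Kigali Dakar Accra Dubai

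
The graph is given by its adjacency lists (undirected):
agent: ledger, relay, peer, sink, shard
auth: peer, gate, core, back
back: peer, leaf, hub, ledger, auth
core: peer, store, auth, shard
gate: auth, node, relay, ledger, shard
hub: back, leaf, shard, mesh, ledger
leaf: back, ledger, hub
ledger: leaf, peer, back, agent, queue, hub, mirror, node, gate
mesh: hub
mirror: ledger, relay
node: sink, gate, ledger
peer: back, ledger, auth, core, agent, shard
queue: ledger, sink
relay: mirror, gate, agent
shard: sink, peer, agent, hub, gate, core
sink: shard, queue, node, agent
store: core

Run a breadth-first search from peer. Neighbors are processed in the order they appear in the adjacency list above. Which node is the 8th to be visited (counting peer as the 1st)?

Visit peer; enqueue back, ledger, auth, core, agent, shard → queue [back, ledger, auth, core, agent, shard]
Visit back; enqueue leaf, hub → queue [ledger, auth, core, agent, shard, leaf, hub]
Visit ledger; enqueue queue, mirror, node, gate → queue [auth, core, agent, shard, leaf, hub, queue, mirror, node, gate]
Visit auth → queue [core, agent, shard, leaf, hub, queue, mirror, node, gate]
Visit core; enqueue store → queue [agent, shard, leaf, hub, queue, mirror, node, gate, store]
Visit agent; enqueue relay, sink → queue [shard, leaf, hub, queue, mirror, node, gate, store, relay, sink]
Visit shard → queue [leaf, hub, queue, mirror, node, gate, store, relay, sink]
Visit leaf → queue [hub, queue, mirror, node, gate, store, relay, sink]
Visit hub; enqueue mesh → queue [queue, mirror, node, gate, store, relay, sink, mesh]
Visit queue → queue [mirror, node, gate, store, relay, sink, mesh]
Visit mirror → queue [node, gate, store, relay, sink, mesh]
Visit node → queue [gate, store, relay, sink, mesh]
Visit gate → queue [store, relay, sink, mesh]
Visit store → queue [relay, sink, mesh]
Visit relay → queue [sink, mesh]
Visit sink → queue [mesh]
Visit mesh → queue []

Visit order: peer, back, ledger, auth, core, agent, shard, leaf, hub, queue, mirror, node, gate, store, relay, sink, mesh

leaf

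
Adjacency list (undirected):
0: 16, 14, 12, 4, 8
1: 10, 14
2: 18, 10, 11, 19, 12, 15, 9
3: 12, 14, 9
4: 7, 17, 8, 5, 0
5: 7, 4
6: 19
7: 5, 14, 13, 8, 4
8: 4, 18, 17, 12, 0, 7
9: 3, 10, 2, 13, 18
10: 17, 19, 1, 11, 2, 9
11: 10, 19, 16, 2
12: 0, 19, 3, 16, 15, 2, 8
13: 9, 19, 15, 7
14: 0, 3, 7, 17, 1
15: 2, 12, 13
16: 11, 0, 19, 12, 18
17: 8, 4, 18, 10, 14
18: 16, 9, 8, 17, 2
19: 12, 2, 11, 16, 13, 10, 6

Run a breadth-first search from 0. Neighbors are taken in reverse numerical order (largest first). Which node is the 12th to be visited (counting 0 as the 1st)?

3

Visit 0; enqueue 16, 14, 12, 8, 4 → queue [16, 14, 12, 8, 4]
Visit 16; enqueue 19, 18, 11 → queue [14, 12, 8, 4, 19, 18, 11]
Visit 14; enqueue 17, 7, 3, 1 → queue [12, 8, 4, 19, 18, 11, 17, 7, 3, 1]
Visit 12; enqueue 15, 2 → queue [8, 4, 19, 18, 11, 17, 7, 3, 1, 15, 2]
Visit 8 → queue [4, 19, 18, 11, 17, 7, 3, 1, 15, 2]
Visit 4; enqueue 5 → queue [19, 18, 11, 17, 7, 3, 1, 15, 2, 5]
Visit 19; enqueue 13, 10, 6 → queue [18, 11, 17, 7, 3, 1, 15, 2, 5, 13, 10, 6]
Visit 18; enqueue 9 → queue [11, 17, 7, 3, 1, 15, 2, 5, 13, 10, 6, 9]
Visit 11 → queue [17, 7, 3, 1, 15, 2, 5, 13, 10, 6, 9]
Visit 17 → queue [7, 3, 1, 15, 2, 5, 13, 10, 6, 9]
Visit 7 → queue [3, 1, 15, 2, 5, 13, 10, 6, 9]
Visit 3 → queue [1, 15, 2, 5, 13, 10, 6, 9]
Visit 1 → queue [15, 2, 5, 13, 10, 6, 9]
Visit 15 → queue [2, 5, 13, 10, 6, 9]
Visit 2 → queue [5, 13, 10, 6, 9]
Visit 5 → queue [13, 10, 6, 9]
Visit 13 → queue [10, 6, 9]
Visit 10 → queue [6, 9]
Visit 6 → queue [9]
Visit 9 → queue []

Visit order: 0, 16, 14, 12, 8, 4, 19, 18, 11, 17, 7, 3, 1, 15, 2, 5, 13, 10, 6, 9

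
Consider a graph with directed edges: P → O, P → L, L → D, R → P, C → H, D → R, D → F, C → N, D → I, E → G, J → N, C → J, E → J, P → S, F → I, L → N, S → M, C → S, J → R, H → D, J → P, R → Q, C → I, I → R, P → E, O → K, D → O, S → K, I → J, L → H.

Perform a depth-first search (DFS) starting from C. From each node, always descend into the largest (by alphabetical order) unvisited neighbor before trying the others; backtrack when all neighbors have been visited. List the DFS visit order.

C S M K N J R Q P O L H D I F E G

Visit C
C → S
S → M
S → K
C → N
C → J
J → R
R → Q
R → P
P → O
P → L
L → H
H → D
D → I
D → F
P → E
E → G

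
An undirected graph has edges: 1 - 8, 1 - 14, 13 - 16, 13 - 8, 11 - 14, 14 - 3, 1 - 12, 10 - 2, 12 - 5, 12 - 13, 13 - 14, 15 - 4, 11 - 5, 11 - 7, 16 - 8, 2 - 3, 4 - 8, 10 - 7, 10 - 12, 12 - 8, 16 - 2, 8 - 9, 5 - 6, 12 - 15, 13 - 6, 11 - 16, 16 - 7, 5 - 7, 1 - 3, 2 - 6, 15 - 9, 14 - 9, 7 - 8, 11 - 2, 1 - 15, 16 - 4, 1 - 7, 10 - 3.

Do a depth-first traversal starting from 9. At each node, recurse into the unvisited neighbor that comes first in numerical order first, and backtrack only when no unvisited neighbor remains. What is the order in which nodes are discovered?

Visit 9
9 → 8
8 → 1
1 → 3
3 → 2
2 → 6
6 → 5
5 → 7
7 → 10
10 → 12
12 → 13
13 → 14
14 → 11
11 → 16
16 → 4
4 → 15

9, 8, 1, 3, 2, 6, 5, 7, 10, 12, 13, 14, 11, 16, 4, 15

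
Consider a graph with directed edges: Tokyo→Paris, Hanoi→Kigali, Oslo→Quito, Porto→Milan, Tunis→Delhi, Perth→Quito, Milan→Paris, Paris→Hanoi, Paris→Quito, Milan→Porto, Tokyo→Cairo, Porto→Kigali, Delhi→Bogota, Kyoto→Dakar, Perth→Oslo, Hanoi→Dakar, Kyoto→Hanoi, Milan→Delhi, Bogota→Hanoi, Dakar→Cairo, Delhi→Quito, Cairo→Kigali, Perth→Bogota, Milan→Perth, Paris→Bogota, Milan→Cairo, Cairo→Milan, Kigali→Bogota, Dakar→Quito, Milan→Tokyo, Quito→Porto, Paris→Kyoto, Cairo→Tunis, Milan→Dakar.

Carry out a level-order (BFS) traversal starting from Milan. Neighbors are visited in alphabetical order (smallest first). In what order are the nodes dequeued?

Visit Milan; enqueue Cairo, Dakar, Delhi, Paris, Perth, Porto, Tokyo → queue [Cairo, Dakar, Delhi, Paris, Perth, Porto, Tokyo]
Visit Cairo; enqueue Kigali, Tunis → queue [Dakar, Delhi, Paris, Perth, Porto, Tokyo, Kigali, Tunis]
Visit Dakar; enqueue Quito → queue [Delhi, Paris, Perth, Porto, Tokyo, Kigali, Tunis, Quito]
Visit Delhi; enqueue Bogota → queue [Paris, Perth, Porto, Tokyo, Kigali, Tunis, Quito, Bogota]
Visit Paris; enqueue Hanoi, Kyoto → queue [Perth, Porto, Tokyo, Kigali, Tunis, Quito, Bogota, Hanoi, Kyoto]
Visit Perth; enqueue Oslo → queue [Porto, Tokyo, Kigali, Tunis, Quito, Bogota, Hanoi, Kyoto, Oslo]
Visit Porto → queue [Tokyo, Kigali, Tunis, Quito, Bogota, Hanoi, Kyoto, Oslo]
Visit Tokyo → queue [Kigali, Tunis, Quito, Bogota, Hanoi, Kyoto, Oslo]
Visit Kigali → queue [Tunis, Quito, Bogota, Hanoi, Kyoto, Oslo]
Visit Tunis → queue [Quito, Bogota, Hanoi, Kyoto, Oslo]
Visit Quito → queue [Bogota, Hanoi, Kyoto, Oslo]
Visit Bogota → queue [Hanoi, Kyoto, Oslo]
Visit Hanoi → queue [Kyoto, Oslo]
Visit Kyoto → queue [Oslo]
Visit Oslo → queue []

Milan, Cairo, Dakar, Delhi, Paris, Perth, Porto, Tokyo, Kigali, Tunis, Quito, Bogota, Hanoi, Kyoto, Oslo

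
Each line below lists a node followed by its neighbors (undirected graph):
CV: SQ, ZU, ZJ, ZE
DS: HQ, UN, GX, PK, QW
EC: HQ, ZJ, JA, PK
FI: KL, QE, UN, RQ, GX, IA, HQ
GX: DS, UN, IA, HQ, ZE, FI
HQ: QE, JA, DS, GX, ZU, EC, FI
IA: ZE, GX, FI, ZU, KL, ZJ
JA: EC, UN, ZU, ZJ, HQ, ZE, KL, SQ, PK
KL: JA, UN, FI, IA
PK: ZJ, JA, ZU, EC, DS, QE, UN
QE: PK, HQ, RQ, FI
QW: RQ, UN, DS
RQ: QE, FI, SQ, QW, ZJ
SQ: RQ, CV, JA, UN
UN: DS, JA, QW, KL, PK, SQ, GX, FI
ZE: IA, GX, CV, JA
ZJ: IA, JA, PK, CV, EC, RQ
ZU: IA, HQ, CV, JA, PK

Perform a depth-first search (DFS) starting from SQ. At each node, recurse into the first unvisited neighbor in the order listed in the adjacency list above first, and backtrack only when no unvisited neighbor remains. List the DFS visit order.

Visit SQ
SQ → RQ
RQ → QE
QE → PK
PK → ZJ
ZJ → IA
IA → ZE
ZE → GX
GX → DS
DS → HQ
HQ → JA
JA → EC
JA → UN
UN → QW
UN → KL
KL → FI
JA → ZU
ZU → CV

SQ, RQ, QE, PK, ZJ, IA, ZE, GX, DS, HQ, JA, EC, UN, QW, KL, FI, ZU, CV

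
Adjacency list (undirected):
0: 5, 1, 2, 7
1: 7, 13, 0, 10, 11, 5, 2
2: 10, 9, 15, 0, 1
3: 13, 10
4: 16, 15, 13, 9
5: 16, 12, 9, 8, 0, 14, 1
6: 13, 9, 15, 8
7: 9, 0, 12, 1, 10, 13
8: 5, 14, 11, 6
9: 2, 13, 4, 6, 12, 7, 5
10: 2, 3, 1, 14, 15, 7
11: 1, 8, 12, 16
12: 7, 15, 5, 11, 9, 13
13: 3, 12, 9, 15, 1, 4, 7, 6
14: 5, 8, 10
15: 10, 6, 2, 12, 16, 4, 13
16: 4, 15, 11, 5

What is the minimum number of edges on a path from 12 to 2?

Level 0: 12
Level 1: 5, 7, 9, 11, 13, 15
Level 2: 0, 1, 2, 3, 4, 6, 8, 10, 14, 16
2 first appears at level 2.

2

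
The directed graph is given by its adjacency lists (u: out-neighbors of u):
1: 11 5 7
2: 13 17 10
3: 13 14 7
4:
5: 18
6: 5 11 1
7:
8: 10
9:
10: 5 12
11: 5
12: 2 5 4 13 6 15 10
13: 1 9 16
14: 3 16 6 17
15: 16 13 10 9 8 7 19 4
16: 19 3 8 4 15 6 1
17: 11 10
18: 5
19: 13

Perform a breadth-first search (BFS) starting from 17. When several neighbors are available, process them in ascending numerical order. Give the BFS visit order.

17 -> 10 -> 11 -> 5 -> 12 -> 18 -> 2 -> 4 -> 6 -> 13 -> 15 -> 1 -> 9 -> 16 -> 7 -> 8 -> 19 -> 3 -> 14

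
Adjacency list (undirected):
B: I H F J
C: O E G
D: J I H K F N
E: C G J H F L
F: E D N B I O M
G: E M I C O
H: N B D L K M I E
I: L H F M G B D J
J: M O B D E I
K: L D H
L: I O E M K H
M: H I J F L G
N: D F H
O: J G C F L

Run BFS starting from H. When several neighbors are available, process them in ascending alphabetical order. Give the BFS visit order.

Visit H; enqueue B, D, E, I, K, L, M, N → queue [B, D, E, I, K, L, M, N]
Visit B; enqueue F, J → queue [D, E, I, K, L, M, N, F, J]
Visit D → queue [E, I, K, L, M, N, F, J]
Visit E; enqueue C, G → queue [I, K, L, M, N, F, J, C, G]
Visit I → queue [K, L, M, N, F, J, C, G]
Visit K → queue [L, M, N, F, J, C, G]
Visit L; enqueue O → queue [M, N, F, J, C, G, O]
Visit M → queue [N, F, J, C, G, O]
Visit N → queue [F, J, C, G, O]
Visit F → queue [J, C, G, O]
Visit J → queue [C, G, O]
Visit C → queue [G, O]
Visit G → queue [O]
Visit O → queue []

H, B, D, E, I, K, L, M, N, F, J, C, G, O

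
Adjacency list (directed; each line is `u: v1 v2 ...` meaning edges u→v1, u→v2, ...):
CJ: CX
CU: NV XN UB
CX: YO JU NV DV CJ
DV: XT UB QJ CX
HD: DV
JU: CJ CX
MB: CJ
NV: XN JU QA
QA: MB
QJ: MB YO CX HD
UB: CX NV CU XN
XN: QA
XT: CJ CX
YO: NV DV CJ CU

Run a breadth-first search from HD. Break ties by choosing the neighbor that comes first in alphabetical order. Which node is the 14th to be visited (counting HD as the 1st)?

QA

Visit HD; enqueue DV → queue [DV]
Visit DV; enqueue CX, QJ, UB, XT → queue [CX, QJ, UB, XT]
Visit CX; enqueue CJ, JU, NV, YO → queue [QJ, UB, XT, CJ, JU, NV, YO]
Visit QJ; enqueue MB → queue [UB, XT, CJ, JU, NV, YO, MB]
Visit UB; enqueue CU, XN → queue [XT, CJ, JU, NV, YO, MB, CU, XN]
Visit XT → queue [CJ, JU, NV, YO, MB, CU, XN]
Visit CJ → queue [JU, NV, YO, MB, CU, XN]
Visit JU → queue [NV, YO, MB, CU, XN]
Visit NV; enqueue QA → queue [YO, MB, CU, XN, QA]
Visit YO → queue [MB, CU, XN, QA]
Visit MB → queue [CU, XN, QA]
Visit CU → queue [XN, QA]
Visit XN → queue [QA]
Visit QA → queue []

Visit order: HD, DV, CX, QJ, UB, XT, CJ, JU, NV, YO, MB, CU, XN, QA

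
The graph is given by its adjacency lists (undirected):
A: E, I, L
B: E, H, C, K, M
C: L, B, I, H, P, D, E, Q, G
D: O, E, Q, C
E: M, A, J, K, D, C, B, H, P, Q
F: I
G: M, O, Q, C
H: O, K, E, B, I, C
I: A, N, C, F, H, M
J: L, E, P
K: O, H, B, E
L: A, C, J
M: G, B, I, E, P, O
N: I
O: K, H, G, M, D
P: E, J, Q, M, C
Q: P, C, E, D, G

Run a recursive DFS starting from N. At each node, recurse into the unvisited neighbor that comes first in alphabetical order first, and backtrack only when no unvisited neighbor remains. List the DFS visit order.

Visit N
N → I
I → A
A → E
E → B
B → C
C → D
D → O
O → G
G → M
M → P
P → J
J → L
P → Q
O → H
H → K
I → F

N -> I -> A -> E -> B -> C -> D -> O -> G -> M -> P -> J -> L -> Q -> H -> K -> F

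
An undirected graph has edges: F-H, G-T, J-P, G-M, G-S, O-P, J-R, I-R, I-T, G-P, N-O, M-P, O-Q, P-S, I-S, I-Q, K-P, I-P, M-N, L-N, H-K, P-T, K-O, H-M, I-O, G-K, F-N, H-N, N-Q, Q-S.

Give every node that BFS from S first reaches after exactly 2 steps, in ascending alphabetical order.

J, K, M, N, O, R, T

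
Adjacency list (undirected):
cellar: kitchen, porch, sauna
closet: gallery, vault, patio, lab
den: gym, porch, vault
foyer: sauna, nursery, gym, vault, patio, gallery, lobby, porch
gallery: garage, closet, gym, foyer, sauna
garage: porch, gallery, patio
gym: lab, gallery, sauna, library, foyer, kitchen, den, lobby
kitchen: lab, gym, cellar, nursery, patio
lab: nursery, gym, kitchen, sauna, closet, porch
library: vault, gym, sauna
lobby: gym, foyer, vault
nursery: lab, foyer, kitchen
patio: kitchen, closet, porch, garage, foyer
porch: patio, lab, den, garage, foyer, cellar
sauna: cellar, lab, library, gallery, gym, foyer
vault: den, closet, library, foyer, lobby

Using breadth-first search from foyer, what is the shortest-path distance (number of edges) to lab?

2

Level 0: foyer
Level 1: gallery, gym, lobby, nursery, patio, porch, sauna, vault
Level 2: cellar, closet, den, garage, kitchen, lab, library
lab first appears at level 2.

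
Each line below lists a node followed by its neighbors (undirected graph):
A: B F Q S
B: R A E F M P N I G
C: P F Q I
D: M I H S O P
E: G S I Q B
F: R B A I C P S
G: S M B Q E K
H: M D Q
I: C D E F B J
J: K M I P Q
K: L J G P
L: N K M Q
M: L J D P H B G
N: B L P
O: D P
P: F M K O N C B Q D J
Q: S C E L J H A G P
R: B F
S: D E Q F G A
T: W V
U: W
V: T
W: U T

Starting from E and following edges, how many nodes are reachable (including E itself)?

BFS from E visits: E, G, S, I, Q, B, M, K, D, F, A, C, J, L, H, P, R, N, O
Reachable nodes: 19 of 23 total.

19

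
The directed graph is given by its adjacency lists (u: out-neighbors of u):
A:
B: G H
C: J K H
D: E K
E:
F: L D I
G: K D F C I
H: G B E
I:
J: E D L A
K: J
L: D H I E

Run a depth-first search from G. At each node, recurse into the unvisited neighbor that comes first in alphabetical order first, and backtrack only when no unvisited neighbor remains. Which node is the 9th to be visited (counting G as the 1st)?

Visit G
G → C
C → H
H → B
H → E
C → J
J → A
J → D
D → K
J → L
L → I
G → F

Visit order: G, C, H, B, E, J, A, D, K, L, I, F

K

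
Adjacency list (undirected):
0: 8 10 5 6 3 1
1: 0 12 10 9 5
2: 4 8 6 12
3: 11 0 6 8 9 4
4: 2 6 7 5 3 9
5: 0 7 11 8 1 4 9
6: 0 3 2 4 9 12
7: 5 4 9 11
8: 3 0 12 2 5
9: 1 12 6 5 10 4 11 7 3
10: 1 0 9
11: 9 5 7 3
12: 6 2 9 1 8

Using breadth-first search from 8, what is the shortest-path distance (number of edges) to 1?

Level 0: 8
Level 1: 0, 2, 3, 5, 12
Level 2: 1, 4, 6, 7, 9, 10, 11
1 first appears at level 2.

2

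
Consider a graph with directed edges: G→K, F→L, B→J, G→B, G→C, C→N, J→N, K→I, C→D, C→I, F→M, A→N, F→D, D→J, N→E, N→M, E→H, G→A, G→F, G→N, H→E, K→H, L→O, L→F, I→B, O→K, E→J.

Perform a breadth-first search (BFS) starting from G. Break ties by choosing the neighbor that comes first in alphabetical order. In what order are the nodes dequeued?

G A B C F K N J D I L M H E O

Visit G; enqueue A, B, C, F, K, N → queue [A, B, C, F, K, N]
Visit A → queue [B, C, F, K, N]
Visit B; enqueue J → queue [C, F, K, N, J]
Visit C; enqueue D, I → queue [F, K, N, J, D, I]
Visit F; enqueue L, M → queue [K, N, J, D, I, L, M]
Visit K; enqueue H → queue [N, J, D, I, L, M, H]
Visit N; enqueue E → queue [J, D, I, L, M, H, E]
Visit J → queue [D, I, L, M, H, E]
Visit D → queue [I, L, M, H, E]
Visit I → queue [L, M, H, E]
Visit L; enqueue O → queue [M, H, E, O]
Visit M → queue [H, E, O]
Visit H → queue [E, O]
Visit E → queue [O]
Visit O → queue []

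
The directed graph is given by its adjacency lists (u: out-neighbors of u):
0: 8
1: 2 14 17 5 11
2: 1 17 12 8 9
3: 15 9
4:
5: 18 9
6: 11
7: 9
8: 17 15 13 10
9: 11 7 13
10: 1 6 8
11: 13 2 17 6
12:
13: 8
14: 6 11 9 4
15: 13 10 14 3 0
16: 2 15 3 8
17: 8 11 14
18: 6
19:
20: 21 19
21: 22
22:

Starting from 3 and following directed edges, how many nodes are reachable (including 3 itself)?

18

BFS from 3 visits: 3, 15, 9, 14, 13, 10, 0, 11, 7, 6, 4, 8, 1, 17, 2, 5, 12, 18
Reachable nodes: 18 of 23 total.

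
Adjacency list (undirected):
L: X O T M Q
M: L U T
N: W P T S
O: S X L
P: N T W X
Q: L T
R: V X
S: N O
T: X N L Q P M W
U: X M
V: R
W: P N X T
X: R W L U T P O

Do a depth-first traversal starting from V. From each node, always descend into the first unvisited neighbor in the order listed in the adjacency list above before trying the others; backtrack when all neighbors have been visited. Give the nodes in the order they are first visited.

Visit V
V → R
R → X
X → W
W → P
P → N
N → T
T → L
L → O
O → S
L → M
M → U
L → Q

V, R, X, W, P, N, T, L, O, S, M, U, Q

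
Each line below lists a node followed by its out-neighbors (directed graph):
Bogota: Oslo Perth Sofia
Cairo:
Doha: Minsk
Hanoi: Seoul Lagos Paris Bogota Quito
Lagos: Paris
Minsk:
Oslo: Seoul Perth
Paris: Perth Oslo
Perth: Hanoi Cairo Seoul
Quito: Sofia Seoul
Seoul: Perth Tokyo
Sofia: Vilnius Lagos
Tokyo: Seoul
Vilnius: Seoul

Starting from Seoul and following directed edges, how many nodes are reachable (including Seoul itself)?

BFS from Seoul visits: Seoul, Perth, Tokyo, Hanoi, Cairo, Lagos, Paris, Bogota, Quito, Oslo, Sofia, Vilnius
Reachable nodes: 12 of 14 total.

12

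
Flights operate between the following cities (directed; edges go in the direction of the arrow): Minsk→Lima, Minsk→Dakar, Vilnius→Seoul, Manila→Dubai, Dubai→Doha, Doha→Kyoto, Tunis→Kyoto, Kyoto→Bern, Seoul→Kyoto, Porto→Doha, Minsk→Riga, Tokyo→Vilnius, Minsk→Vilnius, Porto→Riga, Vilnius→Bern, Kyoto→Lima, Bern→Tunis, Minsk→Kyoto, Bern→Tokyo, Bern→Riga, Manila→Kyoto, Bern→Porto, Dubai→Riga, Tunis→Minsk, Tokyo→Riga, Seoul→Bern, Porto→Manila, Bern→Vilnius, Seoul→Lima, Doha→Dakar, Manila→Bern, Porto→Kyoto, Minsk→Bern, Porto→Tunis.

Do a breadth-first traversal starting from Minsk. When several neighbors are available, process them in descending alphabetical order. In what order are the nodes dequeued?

Visit Minsk; enqueue Vilnius, Riga, Lima, Kyoto, Dakar, Bern → queue [Vilnius, Riga, Lima, Kyoto, Dakar, Bern]
Visit Vilnius; enqueue Seoul → queue [Riga, Lima, Kyoto, Dakar, Bern, Seoul]
Visit Riga → queue [Lima, Kyoto, Dakar, Bern, Seoul]
Visit Lima → queue [Kyoto, Dakar, Bern, Seoul]
Visit Kyoto → queue [Dakar, Bern, Seoul]
Visit Dakar → queue [Bern, Seoul]
Visit Bern; enqueue Tunis, Tokyo, Porto → queue [Seoul, Tunis, Tokyo, Porto]
Visit Seoul → queue [Tunis, Tokyo, Porto]
Visit Tunis → queue [Tokyo, Porto]
Visit Tokyo → queue [Porto]
Visit Porto; enqueue Manila, Doha → queue [Manila, Doha]
Visit Manila; enqueue Dubai → queue [Doha, Dubai]
Visit Doha → queue [Dubai]
Visit Dubai → queue []

Minsk, Vilnius, Riga, Lima, Kyoto, Dakar, Bern, Seoul, Tunis, Tokyo, Porto, Manila, Doha, Dubai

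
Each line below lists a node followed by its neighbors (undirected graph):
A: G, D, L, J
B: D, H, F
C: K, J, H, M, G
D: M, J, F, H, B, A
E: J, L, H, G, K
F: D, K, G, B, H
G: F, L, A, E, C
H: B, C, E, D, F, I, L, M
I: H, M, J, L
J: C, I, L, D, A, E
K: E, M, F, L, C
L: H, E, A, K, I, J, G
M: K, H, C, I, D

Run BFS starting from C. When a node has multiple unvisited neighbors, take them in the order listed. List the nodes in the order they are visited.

Visit C; enqueue K, J, H, M, G → queue [K, J, H, M, G]
Visit K; enqueue E, F, L → queue [J, H, M, G, E, F, L]
Visit J; enqueue I, D, A → queue [H, M, G, E, F, L, I, D, A]
Visit H; enqueue B → queue [M, G, E, F, L, I, D, A, B]
Visit M → queue [G, E, F, L, I, D, A, B]
Visit G → queue [E, F, L, I, D, A, B]
Visit E → queue [F, L, I, D, A, B]
Visit F → queue [L, I, D, A, B]
Visit L → queue [I, D, A, B]
Visit I → queue [D, A, B]
Visit D → queue [A, B]
Visit A → queue [B]
Visit B → queue []

C → K → J → H → M → G → E → F → L → I → D → A → B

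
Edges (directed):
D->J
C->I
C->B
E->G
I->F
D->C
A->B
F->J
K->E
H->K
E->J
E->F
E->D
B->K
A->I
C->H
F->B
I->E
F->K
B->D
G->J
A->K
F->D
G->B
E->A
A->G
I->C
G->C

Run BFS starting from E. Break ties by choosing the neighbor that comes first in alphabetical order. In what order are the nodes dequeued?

E -> A -> D -> F -> G -> J -> B -> I -> K -> C -> H

Visit E; enqueue A, D, F, G, J → queue [A, D, F, G, J]
Visit A; enqueue B, I, K → queue [D, F, G, J, B, I, K]
Visit D; enqueue C → queue [F, G, J, B, I, K, C]
Visit F → queue [G, J, B, I, K, C]
Visit G → queue [J, B, I, K, C]
Visit J → queue [B, I, K, C]
Visit B → queue [I, K, C]
Visit I → queue [K, C]
Visit K → queue [C]
Visit C; enqueue H → queue [H]
Visit H → queue []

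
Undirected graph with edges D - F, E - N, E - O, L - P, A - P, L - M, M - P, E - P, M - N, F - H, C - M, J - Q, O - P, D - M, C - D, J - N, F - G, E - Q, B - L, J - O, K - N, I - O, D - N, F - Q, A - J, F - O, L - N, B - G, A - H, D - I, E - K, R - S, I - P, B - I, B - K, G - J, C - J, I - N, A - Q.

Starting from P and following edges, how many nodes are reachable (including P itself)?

BFS from P visits: P, A, E, I, L, M, O, H, J, Q, K, N, B, D, C, F, G
Reachable nodes: 17 of 19 total.

17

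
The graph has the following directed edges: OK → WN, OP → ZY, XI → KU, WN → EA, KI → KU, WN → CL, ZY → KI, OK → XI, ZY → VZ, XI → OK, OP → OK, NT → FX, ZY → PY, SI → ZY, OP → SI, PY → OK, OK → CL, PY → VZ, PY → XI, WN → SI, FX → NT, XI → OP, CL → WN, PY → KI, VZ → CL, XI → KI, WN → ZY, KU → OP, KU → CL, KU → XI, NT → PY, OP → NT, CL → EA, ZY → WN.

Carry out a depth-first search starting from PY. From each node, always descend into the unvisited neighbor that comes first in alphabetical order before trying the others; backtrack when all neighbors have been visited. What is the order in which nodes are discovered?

PY, KI, KU, CL, EA, WN, SI, ZY, VZ, OP, NT, FX, OK, XI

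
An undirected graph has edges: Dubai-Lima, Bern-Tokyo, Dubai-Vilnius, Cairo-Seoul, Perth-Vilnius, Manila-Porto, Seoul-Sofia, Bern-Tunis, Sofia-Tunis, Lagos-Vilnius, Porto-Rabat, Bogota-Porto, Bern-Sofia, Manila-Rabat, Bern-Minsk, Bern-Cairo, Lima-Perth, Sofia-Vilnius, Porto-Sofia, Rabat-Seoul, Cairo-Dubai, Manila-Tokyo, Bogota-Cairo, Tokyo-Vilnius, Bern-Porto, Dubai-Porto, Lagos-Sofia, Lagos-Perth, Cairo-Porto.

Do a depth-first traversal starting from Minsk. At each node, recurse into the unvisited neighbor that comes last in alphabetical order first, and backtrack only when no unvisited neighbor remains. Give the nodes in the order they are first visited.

Minsk → Bern → Tunis → Sofia → Vilnius → Tokyo → Manila → Rabat → Seoul → Cairo → Porto → Dubai → Lima → Perth → Lagos → Bogota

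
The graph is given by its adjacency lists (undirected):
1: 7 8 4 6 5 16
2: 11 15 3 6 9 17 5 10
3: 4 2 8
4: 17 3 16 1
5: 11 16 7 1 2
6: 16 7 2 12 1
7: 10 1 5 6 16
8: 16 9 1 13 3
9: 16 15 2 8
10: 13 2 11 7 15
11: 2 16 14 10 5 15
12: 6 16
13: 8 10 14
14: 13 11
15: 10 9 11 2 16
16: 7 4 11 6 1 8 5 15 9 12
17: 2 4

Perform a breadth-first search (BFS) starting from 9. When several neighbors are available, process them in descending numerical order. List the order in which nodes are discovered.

9, 16, 15, 8, 2, 12, 11, 7, 6, 5, 4, 1, 10, 13, 3, 17, 14

Visit 9; enqueue 16, 15, 8, 2 → queue [16, 15, 8, 2]
Visit 16; enqueue 12, 11, 7, 6, 5, 4, 1 → queue [15, 8, 2, 12, 11, 7, 6, 5, 4, 1]
Visit 15; enqueue 10 → queue [8, 2, 12, 11, 7, 6, 5, 4, 1, 10]
Visit 8; enqueue 13, 3 → queue [2, 12, 11, 7, 6, 5, 4, 1, 10, 13, 3]
Visit 2; enqueue 17 → queue [12, 11, 7, 6, 5, 4, 1, 10, 13, 3, 17]
Visit 12 → queue [11, 7, 6, 5, 4, 1, 10, 13, 3, 17]
Visit 11; enqueue 14 → queue [7, 6, 5, 4, 1, 10, 13, 3, 17, 14]
Visit 7 → queue [6, 5, 4, 1, 10, 13, 3, 17, 14]
Visit 6 → queue [5, 4, 1, 10, 13, 3, 17, 14]
Visit 5 → queue [4, 1, 10, 13, 3, 17, 14]
Visit 4 → queue [1, 10, 13, 3, 17, 14]
Visit 1 → queue [10, 13, 3, 17, 14]
Visit 10 → queue [13, 3, 17, 14]
Visit 13 → queue [3, 17, 14]
Visit 3 → queue [17, 14]
Visit 17 → queue [14]
Visit 14 → queue []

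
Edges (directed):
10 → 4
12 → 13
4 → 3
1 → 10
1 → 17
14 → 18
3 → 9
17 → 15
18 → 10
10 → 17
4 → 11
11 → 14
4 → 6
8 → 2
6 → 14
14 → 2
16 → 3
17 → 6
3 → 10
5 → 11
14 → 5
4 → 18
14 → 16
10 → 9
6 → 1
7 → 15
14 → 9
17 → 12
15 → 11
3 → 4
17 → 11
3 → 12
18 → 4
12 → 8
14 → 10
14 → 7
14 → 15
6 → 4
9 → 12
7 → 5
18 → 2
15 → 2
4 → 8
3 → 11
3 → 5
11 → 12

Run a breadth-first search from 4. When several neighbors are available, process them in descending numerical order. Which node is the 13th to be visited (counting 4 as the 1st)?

Visit 4; enqueue 18, 11, 8, 6, 3 → queue [18, 11, 8, 6, 3]
Visit 18; enqueue 10, 2 → queue [11, 8, 6, 3, 10, 2]
Visit 11; enqueue 14, 12 → queue [8, 6, 3, 10, 2, 14, 12]
Visit 8 → queue [6, 3, 10, 2, 14, 12]
Visit 6; enqueue 1 → queue [3, 10, 2, 14, 12, 1]
Visit 3; enqueue 9, 5 → queue [10, 2, 14, 12, 1, 9, 5]
Visit 10; enqueue 17 → queue [2, 14, 12, 1, 9, 5, 17]
Visit 2 → queue [14, 12, 1, 9, 5, 17]
Visit 14; enqueue 16, 15, 7 → queue [12, 1, 9, 5, 17, 16, 15, 7]
Visit 12; enqueue 13 → queue [1, 9, 5, 17, 16, 15, 7, 13]
Visit 1 → queue [9, 5, 17, 16, 15, 7, 13]
Visit 9 → queue [5, 17, 16, 15, 7, 13]
Visit 5 → queue [17, 16, 15, 7, 13]
Visit 17 → queue [16, 15, 7, 13]
Visit 16 → queue [15, 7, 13]
Visit 15 → queue [7, 13]
Visit 7 → queue [13]
Visit 13 → queue []

Visit order: 4, 18, 11, 8, 6, 3, 10, 2, 14, 12, 1, 9, 5, 17, 16, 15, 7, 13

5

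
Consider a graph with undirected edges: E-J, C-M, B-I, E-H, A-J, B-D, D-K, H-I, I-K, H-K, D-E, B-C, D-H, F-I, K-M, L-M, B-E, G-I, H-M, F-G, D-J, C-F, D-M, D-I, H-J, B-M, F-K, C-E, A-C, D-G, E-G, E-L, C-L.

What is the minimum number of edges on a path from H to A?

Level 0: H
Level 1: D, E, I, J, K, M
Level 2: A, B, C, F, G, L
A first appears at level 2.

2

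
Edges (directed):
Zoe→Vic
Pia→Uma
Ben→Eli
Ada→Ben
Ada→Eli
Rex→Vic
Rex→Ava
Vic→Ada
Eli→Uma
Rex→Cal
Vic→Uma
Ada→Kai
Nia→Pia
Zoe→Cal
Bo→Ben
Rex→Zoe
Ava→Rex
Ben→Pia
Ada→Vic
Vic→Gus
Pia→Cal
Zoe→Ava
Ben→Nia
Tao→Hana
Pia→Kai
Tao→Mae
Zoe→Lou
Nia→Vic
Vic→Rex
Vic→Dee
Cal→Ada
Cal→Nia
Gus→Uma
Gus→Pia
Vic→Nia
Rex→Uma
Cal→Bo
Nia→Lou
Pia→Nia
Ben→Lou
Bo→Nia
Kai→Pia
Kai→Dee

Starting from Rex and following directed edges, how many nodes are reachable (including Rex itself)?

BFS from Rex visits: Rex, Ava, Cal, Uma, Vic, Zoe, Ada, Bo, Nia, Dee, Gus, Lou, Ben, Eli, Kai, Pia
Reachable nodes: 16 of 19 total.

16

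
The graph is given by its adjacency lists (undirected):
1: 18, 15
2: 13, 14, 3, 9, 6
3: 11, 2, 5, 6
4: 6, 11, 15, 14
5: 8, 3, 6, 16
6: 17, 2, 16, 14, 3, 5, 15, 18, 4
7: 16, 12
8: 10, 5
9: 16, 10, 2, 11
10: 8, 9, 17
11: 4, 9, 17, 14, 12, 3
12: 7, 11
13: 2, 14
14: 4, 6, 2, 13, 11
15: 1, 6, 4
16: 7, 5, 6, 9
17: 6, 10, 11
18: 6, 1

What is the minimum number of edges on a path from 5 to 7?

2

Level 0: 5
Level 1: 3, 6, 8, 16
Level 2: 2, 4, 7, 9, 10, 11, 14, 15, 17, 18
Level 3: 1, 12, 13
7 first appears at level 2.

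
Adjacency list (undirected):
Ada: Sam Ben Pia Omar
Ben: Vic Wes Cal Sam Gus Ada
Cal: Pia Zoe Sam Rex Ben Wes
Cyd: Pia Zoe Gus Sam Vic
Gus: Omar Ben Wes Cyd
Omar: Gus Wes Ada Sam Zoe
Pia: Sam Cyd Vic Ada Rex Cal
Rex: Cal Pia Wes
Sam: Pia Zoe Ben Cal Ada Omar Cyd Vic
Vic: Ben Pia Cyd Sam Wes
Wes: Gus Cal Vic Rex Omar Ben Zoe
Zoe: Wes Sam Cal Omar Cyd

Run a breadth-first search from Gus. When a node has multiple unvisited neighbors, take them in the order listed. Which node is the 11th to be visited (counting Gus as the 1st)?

Rex

Visit Gus; enqueue Omar, Ben, Wes, Cyd → queue [Omar, Ben, Wes, Cyd]
Visit Omar; enqueue Ada, Sam, Zoe → queue [Ben, Wes, Cyd, Ada, Sam, Zoe]
Visit Ben; enqueue Vic, Cal → queue [Wes, Cyd, Ada, Sam, Zoe, Vic, Cal]
Visit Wes; enqueue Rex → queue [Cyd, Ada, Sam, Zoe, Vic, Cal, Rex]
Visit Cyd; enqueue Pia → queue [Ada, Sam, Zoe, Vic, Cal, Rex, Pia]
Visit Ada → queue [Sam, Zoe, Vic, Cal, Rex, Pia]
Visit Sam → queue [Zoe, Vic, Cal, Rex, Pia]
Visit Zoe → queue [Vic, Cal, Rex, Pia]
Visit Vic → queue [Cal, Rex, Pia]
Visit Cal → queue [Rex, Pia]
Visit Rex → queue [Pia]
Visit Pia → queue []

Visit order: Gus, Omar, Ben, Wes, Cyd, Ada, Sam, Zoe, Vic, Cal, Rex, Pia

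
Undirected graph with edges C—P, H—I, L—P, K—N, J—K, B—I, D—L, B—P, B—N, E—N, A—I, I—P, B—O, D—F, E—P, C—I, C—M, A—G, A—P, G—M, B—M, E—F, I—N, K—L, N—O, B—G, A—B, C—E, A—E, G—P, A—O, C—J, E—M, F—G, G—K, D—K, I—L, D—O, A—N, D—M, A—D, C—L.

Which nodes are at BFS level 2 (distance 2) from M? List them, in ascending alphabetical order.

Level 0: M
Level 1: B, C, D, E, G
Level 2: A, F, I, J, K, L, N, O, P
Level 3: H

A, F, I, J, K, L, N, O, P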